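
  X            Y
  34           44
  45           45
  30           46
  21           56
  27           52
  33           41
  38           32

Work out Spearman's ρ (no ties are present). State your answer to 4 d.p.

-0.7500

Rank X: 5, 7, 3, 1, 2, 4, 6
Rank Y: 3, 4, 5, 7, 6, 2, 1
d = rank(X) − rank(Y): 2, 3, -2, -6, -4, 2, 5; Σd² = 98
ρ = 1 − 6Σd² / [n(n²−1)] = 1 − 6×98 / (7×48) = 1 − 588/336 ≈ -0.7500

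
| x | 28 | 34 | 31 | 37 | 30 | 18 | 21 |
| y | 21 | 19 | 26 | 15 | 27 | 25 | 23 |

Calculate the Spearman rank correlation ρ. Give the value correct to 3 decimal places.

Rank x: 3, 6, 5, 7, 4, 1, 2
Rank y: 3, 2, 6, 1, 7, 5, 4
d = rank(x) − rank(y): 0, 4, -1, 6, -3, -4, -2; Σd² = 82
ρ = 1 − 6Σd² / [n(n²−1)] = 1 − 6×82 / (7×48) = 1 − 492/336 ≈ -0.464

-0.464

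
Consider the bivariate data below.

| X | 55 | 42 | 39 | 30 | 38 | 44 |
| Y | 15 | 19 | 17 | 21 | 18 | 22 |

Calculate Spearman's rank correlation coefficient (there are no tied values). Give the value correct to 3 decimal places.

Rank X: 6, 4, 3, 1, 2, 5
Rank Y: 1, 4, 2, 5, 3, 6
d = rank(X) − rank(Y): 5, 0, 1, -4, -1, -1; Σd² = 44
ρ = 1 − 6Σd² / [n(n²−1)] = 1 − 6×44 / (6×35) = 1 − 264/210 ≈ -0.257

-0.257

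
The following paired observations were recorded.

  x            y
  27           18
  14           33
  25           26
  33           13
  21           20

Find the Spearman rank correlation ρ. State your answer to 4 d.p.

-0.9000

Rank x: 4, 1, 3, 5, 2
Rank y: 2, 5, 4, 1, 3
d = rank(x) − rank(y): 2, -4, -1, 4, -1; Σd² = 38
ρ = 1 − 6Σd² / [n(n²−1)] = 1 − 6×38 / (5×24) = 1 − 228/120 ≈ -0.9000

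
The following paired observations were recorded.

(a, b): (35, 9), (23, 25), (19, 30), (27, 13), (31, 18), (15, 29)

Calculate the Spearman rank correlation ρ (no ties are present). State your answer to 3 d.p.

-0.886

Rank a: 6, 3, 2, 4, 5, 1
Rank b: 1, 4, 6, 2, 3, 5
d = rank(a) − rank(b): 5, -1, -4, 2, 2, -4; Σd² = 66
ρ = 1 − 6Σd² / [n(n²−1)] = 1 − 6×66 / (6×35) = 1 − 396/210 ≈ -0.886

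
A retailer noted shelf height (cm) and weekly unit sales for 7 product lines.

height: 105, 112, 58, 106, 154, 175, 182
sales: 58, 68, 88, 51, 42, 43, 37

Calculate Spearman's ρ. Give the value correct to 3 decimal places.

-0.857

Rank height: 2, 4, 1, 3, 5, 6, 7
Rank sales: 5, 6, 7, 4, 2, 3, 1
d = rank(height) − rank(sales): -3, -2, -6, -1, 3, 3, 6; Σd² = 104
ρ = 1 − 6Σd² / [n(n²−1)] = 1 − 6×104 / (7×48) = 1 − 624/336 ≈ -0.857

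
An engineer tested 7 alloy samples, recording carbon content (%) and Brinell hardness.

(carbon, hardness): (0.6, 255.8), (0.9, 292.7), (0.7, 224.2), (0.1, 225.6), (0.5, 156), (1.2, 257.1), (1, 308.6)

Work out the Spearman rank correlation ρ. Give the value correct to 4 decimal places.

Rank carbon: 3, 5, 4, 1, 2, 7, 6
Rank hardness: 4, 6, 2, 3, 1, 5, 7
d = rank(carbon) − rank(hardness): -1, -1, 2, -2, 1, 2, -1; Σd² = 16
ρ = 1 − 6Σd² / [n(n²−1)] = 1 − 6×16 / (7×48) = 1 − 96/336 ≈ 0.7143

0.7143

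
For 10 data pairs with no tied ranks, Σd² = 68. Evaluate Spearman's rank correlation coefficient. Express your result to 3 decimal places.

0.588

ρ = 1 − 6Σd² / [n(n²−1)] = 1 − 6×68 / (10×99)
  = 1 − 408/990 = 1 − 0.4121 ≈ 0.588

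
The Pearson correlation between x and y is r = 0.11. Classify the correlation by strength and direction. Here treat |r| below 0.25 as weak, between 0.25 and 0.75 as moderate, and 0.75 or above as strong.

r = 0.11 > 0 so the relationship is positive.
|r| = 0.11, which falls in the weak range.

weak positive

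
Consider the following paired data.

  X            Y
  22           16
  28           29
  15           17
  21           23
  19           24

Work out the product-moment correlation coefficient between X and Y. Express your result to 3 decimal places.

n = 5, ΣX = 105, ΣY = 109, ΣX² = 2295, ΣY² = 2491, ΣXY = 2358
nΣXY − ΣXΣY = 11790 − 11445 = 345
nΣX² − (ΣX)² = 11475 − 11025 = 450; nΣY² − (ΣY)² = 12455 − 11881 = 574
r = 345 / √(450 × 574) = 345 / 508.2322 ≈ 0.679

0.679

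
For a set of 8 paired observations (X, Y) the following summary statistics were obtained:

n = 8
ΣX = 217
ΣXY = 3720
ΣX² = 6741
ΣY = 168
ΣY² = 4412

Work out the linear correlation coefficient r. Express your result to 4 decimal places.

r = (nΣXY − ΣXΣY) / √[(nΣX² − (ΣX)²)(nΣY² − (ΣY)²)]
Numerator: 8×3720 − 217×168 = -6696
Denominator: √[(53928 − 47089)(35296 − 28224)] = √[6839 × 7072] = 6954.5243
r = -6696 / 6954.5243 ≈ -0.9628

-0.9628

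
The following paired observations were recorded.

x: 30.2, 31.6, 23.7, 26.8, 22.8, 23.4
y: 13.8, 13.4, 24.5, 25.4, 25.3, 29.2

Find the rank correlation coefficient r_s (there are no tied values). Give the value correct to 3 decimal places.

Rank x: 5, 6, 3, 4, 1, 2
Rank y: 2, 1, 3, 5, 4, 6
d = rank(x) − rank(y): 3, 5, 0, -1, -3, -4; Σd² = 60
ρ = 1 − 6Σd² / [n(n²−1)] = 1 − 6×60 / (6×35) = 1 − 360/210 ≈ -0.714

-0.714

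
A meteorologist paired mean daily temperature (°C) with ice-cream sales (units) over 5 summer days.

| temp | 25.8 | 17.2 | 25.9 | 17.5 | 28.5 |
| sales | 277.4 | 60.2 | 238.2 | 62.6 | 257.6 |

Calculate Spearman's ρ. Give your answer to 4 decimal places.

0.7000

Rank temp: 3, 1, 4, 2, 5
Rank sales: 5, 1, 3, 2, 4
d = rank(temp) − rank(sales): -2, 0, 1, 0, 1; Σd² = 6
ρ = 1 − 6Σd² / [n(n²−1)] = 1 − 6×6 / (5×24) = 1 − 36/120 ≈ 0.7000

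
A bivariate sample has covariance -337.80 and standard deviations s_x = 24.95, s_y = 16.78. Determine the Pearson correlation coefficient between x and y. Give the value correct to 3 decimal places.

r = Cov(x,y) / (s_x · s_y) = -337.80 / (24.95 × 16.78)
  = -337.80 / 418.6610 ≈ -0.807

-0.807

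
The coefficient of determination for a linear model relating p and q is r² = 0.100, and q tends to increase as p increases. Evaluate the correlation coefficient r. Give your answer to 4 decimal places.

|r| = √0.100 = 0.3162
The association is positive, so r = 0.3162.

0.3162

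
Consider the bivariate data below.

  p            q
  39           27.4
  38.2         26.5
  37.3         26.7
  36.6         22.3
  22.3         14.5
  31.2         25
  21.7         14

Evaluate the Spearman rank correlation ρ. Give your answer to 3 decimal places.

Rank p: 7, 6, 5, 4, 2, 3, 1
Rank q: 7, 5, 6, 3, 2, 4, 1
d = rank(p) − rank(q): 0, 1, -1, 1, 0, -1, 0; Σd² = 4
ρ = 1 − 6Σd² / [n(n²−1)] = 1 − 6×4 / (7×48) = 1 − 24/336 ≈ 0.929

0.929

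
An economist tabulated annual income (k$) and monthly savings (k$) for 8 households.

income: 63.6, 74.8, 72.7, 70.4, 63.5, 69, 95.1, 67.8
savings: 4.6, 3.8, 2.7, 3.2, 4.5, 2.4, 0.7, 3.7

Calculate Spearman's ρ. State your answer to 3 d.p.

Rank income: 2, 7, 6, 5, 1, 4, 8, 3
Rank savings: 8, 6, 3, 4, 7, 2, 1, 5
d = rank(income) − rank(savings): -6, 1, 3, 1, -6, 2, 7, -2; Σd² = 140
ρ = 1 − 6Σd² / [n(n²−1)] = 1 − 6×140 / (8×63) = 1 − 840/504 ≈ -0.667

-0.667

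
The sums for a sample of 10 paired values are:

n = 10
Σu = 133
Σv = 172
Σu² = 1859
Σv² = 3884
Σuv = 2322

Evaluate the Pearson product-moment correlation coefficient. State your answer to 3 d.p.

r = (nΣuv − ΣuΣv) / √[(nΣu² − (Σu)²)(nΣv² − (Σv)²)]
Numerator: 10×2322 − 133×172 = 344
Denominator: √[(18590 − 17689)(38840 − 29584)] = √[901 × 9256] = 2887.8463
r = 344 / 2887.8463 ≈ 0.119

0.119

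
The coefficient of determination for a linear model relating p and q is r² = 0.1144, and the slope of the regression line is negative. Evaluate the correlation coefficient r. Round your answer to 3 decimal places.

|r| = √0.1144 = 0.338
The association is negative, so r = −0.338.

-0.338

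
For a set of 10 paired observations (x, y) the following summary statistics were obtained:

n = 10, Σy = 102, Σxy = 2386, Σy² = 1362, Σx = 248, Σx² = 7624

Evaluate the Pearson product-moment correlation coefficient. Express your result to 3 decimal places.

-0.209

r = (nΣxy − ΣxΣy) / √[(nΣx² − (Σx)²)(nΣy² − (Σy)²)]
Numerator: 10×2386 − 248×102 = -1436
Denominator: √[(76240 − 61504)(13620 − 10404)] = √[14736 × 3216] = 6884.1104
r = -1436 / 6884.1104 ≈ -0.209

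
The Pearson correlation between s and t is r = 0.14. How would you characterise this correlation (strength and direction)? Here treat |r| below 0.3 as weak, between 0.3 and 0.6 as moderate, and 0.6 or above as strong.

weak positive

r = 0.14 > 0 so the relationship is positive.
|r| = 0.14, which falls in the weak range.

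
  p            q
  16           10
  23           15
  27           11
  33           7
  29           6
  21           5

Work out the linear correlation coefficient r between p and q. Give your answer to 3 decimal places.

-0.255

n = 6, Σp = 149, Σq = 54, Σp² = 3885, Σq² = 556, Σpq = 1312
nΣpq − ΣpΣq = 7872 − 8046 = -174
nΣp² − (Σp)² = 23310 − 22201 = 1109; nΣq² − (Σq)² = 3336 − 2916 = 420
r = -174 / √(1109 × 420) = -174 / 682.4808 ≈ -0.255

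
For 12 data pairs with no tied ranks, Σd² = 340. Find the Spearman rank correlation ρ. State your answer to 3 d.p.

ρ = 1 − 6Σd² / [n(n²−1)] = 1 − 6×340 / (12×143)
  = 1 − 2040/1716 = 1 − 1.1888 ≈ -0.189

-0.189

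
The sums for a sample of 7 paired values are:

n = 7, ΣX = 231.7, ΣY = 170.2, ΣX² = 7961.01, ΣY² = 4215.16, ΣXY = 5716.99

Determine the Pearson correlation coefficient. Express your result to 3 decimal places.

r = (nΣXY − ΣXΣY) / √[(nΣX² − (ΣX)²)(nΣY² − (ΣY)²)]
Numerator: 7×5716.99 − 231.7×170.2 = 583.59
Denominator: √[(55727.07 − 53684.89)(29506.12 − 28968.04)] = √[2042.18 × 538.08] = 1048.2634
r = 583.59 / 1048.2634 ≈ 0.557

0.557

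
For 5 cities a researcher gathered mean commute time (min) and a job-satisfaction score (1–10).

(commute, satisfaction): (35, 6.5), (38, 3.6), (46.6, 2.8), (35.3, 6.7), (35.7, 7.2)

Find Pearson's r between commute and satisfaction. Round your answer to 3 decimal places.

n = 5, Σx = 190.6, Σy = 26.8, Σx² = 7361.14, Σy² = 159.78, Σxy = 988.33
nΣxy − ΣxΣy = 4941.65 − 5108.08 = -166.43
nΣx² − (Σx)² = 36805.7 − 36328.36 = 477.34; nΣy² − (Σy)² = 798.9 − 718.24 = 80.66
r = -166.43 / √(477.34 × 80.66) = -166.43 / 196.2199 ≈ -0.848

-0.848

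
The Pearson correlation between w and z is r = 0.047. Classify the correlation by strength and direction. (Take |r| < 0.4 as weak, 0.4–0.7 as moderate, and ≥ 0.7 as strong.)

weak positive

r = 0.047 > 0 so the relationship is positive.
|r| = 0.047, which falls in the weak range.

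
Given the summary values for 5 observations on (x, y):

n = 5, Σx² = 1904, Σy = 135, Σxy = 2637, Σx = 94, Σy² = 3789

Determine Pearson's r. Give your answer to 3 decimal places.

r = (nΣxy − ΣxΣy) / √[(nΣx² − (Σx)²)(nΣy² − (Σy)²)]
Numerator: 5×2637 − 94×135 = 495
Denominator: √[(9520 − 8836)(18945 − 18225)] = √[684 × 720] = 701.7692
r = 495 / 701.7692 ≈ 0.705

0.705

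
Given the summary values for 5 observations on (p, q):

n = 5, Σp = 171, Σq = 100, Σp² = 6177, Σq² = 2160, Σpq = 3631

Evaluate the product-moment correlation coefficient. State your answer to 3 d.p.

r = (nΣpq − ΣpΣq) / √[(nΣp² − (Σp)²)(nΣq² − (Σq)²)]
Numerator: 5×3631 − 171×100 = 1055
Denominator: √[(30885 − 29241)(10800 − 10000)] = √[1644 × 800] = 1146.8217
r = 1055 / 1146.8217 ≈ 0.920

0.920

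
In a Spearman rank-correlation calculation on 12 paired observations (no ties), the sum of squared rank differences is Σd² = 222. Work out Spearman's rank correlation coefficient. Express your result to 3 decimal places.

ρ = 1 − 6Σd² / [n(n²−1)] = 1 − 6×222 / (12×143)
  = 1 − 1332/1716 = 1 − 0.7762 ≈ 0.224

0.224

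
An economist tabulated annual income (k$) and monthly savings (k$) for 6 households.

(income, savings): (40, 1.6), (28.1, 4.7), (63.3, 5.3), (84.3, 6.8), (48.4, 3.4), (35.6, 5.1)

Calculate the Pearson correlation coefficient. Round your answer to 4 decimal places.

0.5802

n = 6, Σx = 299.7, Σy = 26.9, Σx² = 17112.91, Σy² = 136.55, Σxy = 1450.92
nΣxy − ΣxΣy = 8705.52 − 8061.93 = 643.59
nΣx² − (Σx)² = 102677.46 − 89820.09 = 12857.37; nΣy² − (Σy)² = 819.3 − 723.61 = 95.69
r = 643.59 / √(12857.37 × 95.69) = 643.59 / 1109.1987 ≈ 0.5802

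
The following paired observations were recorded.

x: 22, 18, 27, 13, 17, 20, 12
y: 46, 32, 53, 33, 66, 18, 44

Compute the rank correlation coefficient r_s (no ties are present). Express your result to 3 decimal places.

Rank x: 6, 4, 7, 2, 3, 5, 1
Rank y: 5, 2, 6, 3, 7, 1, 4
d = rank(x) − rank(y): 1, 2, 1, -1, -4, 4, -3; Σd² = 48
ρ = 1 − 6Σd² / [n(n²−1)] = 1 − 6×48 / (7×48) = 1 − 288/336 ≈ 0.143

0.143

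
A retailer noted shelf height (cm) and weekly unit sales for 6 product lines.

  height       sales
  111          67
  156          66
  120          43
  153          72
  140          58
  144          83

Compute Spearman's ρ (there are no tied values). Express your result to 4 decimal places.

Rank height: 1, 6, 2, 5, 3, 4
Rank sales: 4, 3, 1, 5, 2, 6
d = rank(height) − rank(sales): -3, 3, 1, 0, 1, -2; Σd² = 24
ρ = 1 − 6Σd² / [n(n²−1)] = 1 − 6×24 / (6×35) = 1 − 144/210 ≈ 0.3143

0.3143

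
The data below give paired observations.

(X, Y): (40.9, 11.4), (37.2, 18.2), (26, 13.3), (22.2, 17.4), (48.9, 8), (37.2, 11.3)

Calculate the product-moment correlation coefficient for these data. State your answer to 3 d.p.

n = 6, ΣX = 212.4, ΣY = 79.6, ΣX² = 8000.54, ΣY² = 1132.54, ΣXY = 2686.94
nΣXY − ΣXΣY = 16121.64 − 16907.04 = -785.4
nΣX² − (ΣX)² = 48003.24 − 45113.76 = 2889.48; nΣY² − (ΣY)² = 6795.24 − 6336.16 = 459.08
r = -785.4 / √(2889.48 × 459.08) = -785.4 / 1151.7389 ≈ -0.682

-0.682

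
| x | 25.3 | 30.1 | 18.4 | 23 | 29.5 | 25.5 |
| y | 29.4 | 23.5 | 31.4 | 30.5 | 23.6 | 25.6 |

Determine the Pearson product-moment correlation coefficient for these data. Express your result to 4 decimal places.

-0.9123

n = 6, Σx = 151.8, Σy = 164, Σx² = 3934.16, Σy² = 4545.14, Σxy = 4079.43
nΣxy − ΣxΣy = 24476.58 − 24895.2 = -418.62
nΣx² − (Σx)² = 23604.96 − 23043.24 = 561.72; nΣy² − (Σy)² = 27270.84 − 26896 = 374.84
r = -418.62 / √(561.72 × 374.84) = -418.62 / 458.8629 ≈ -0.9123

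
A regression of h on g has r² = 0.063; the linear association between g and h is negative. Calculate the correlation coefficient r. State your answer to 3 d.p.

|r| = √0.063 = 0.251
The association is negative, so r = −0.251.

-0.251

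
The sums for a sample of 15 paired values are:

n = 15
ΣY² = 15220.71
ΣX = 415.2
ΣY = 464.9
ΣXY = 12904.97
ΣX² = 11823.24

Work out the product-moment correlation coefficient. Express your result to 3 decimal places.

0.071

r = (nΣXY − ΣXΣY) / √[(nΣX² − (ΣX)²)(nΣY² − (ΣY)²)]
Numerator: 15×12904.97 − 415.2×464.9 = 548.07
Denominator: √[(177348.6 − 172391.04)(228310.65 − 216132.01)] = √[4957.56 × 12178.64] = 7770.2213
r = 548.07 / 7770.2213 ≈ 0.071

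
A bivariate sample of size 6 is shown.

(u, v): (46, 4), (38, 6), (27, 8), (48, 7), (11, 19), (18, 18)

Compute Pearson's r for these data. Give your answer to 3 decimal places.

n = 6, Σu = 188, Σv = 62, Σu² = 7038, Σv² = 850, Σuv = 1497
nΣuv − ΣuΣv = 8982 − 11656 = -2674
nΣu² − (Σu)² = 42228 − 35344 = 6884; nΣv² − (Σv)² = 5100 − 3844 = 1256
r = -2674 / √(6884 × 1256) = -2674 / 2940.4598 ≈ -0.909

-0.909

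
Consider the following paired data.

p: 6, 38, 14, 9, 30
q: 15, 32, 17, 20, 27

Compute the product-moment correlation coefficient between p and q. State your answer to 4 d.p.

n = 5, Σp = 97, Σq = 111, Σp² = 2657, Σq² = 2667, Σpq = 2534
nΣpq − ΣpΣq = 12670 − 10767 = 1903
nΣp² − (Σp)² = 13285 − 9409 = 3876; nΣq² − (Σq)² = 13335 − 12321 = 1014
r = 1903 / √(3876 × 1014) = 1903 / 1982.4893 ≈ 0.9599

0.9599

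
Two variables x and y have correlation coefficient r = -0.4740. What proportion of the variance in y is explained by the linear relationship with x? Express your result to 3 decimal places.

0.225

r² = (-0.4740)² = 0.225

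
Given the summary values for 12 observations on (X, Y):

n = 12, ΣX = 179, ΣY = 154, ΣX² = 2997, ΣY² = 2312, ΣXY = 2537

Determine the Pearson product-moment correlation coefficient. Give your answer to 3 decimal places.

0.724

r = (nΣXY − ΣXΣY) / √[(nΣX² − (ΣX)²)(nΣY² − (ΣY)²)]
Numerator: 12×2537 − 179×154 = 2878
Denominator: √[(35964 − 32041)(27744 − 23716)] = √[3923 × 4028] = 3975.1533
r = 2878 / 3975.1533 ≈ 0.724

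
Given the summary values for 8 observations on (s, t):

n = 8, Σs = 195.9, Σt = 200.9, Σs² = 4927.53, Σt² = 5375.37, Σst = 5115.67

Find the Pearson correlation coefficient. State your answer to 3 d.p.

r = (nΣst − ΣsΣt) / √[(nΣs² − (Σs)²)(nΣt² − (Σt)²)]
Numerator: 8×5115.67 − 195.9×200.9 = 1569.05
Denominator: √[(39420.24 − 38376.81)(43002.96 − 40360.81)] = √[1043.43 × 2642.15] = 1660.3911
r = 1569.05 / 1660.3911 ≈ 0.945

0.945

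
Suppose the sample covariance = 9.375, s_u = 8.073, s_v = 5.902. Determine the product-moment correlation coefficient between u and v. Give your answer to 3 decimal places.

r = Cov(u,v) / (s_u · s_v) = 9.375 / (8.073 × 5.902)
  = 9.375 / 47.6468 ≈ 0.197

0.197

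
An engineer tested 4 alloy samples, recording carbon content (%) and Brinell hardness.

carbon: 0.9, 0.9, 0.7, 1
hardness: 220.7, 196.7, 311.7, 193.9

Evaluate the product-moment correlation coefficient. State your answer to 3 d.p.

n = 4, Σx = 3.5, Σy = 923, Σx² = 3.11, Σy² = 222153.48, Σxy = 787.75
nΣxy − ΣxΣy = 3151 − 3230.5 = -79.5
nΣx² − (Σx)² = 12.44 − 12.25 = 0.19; nΣy² − (Σy)² = 888613.92 − 851929 = 36684.92
r = -79.5 / √(0.19 × 36684.92) = -79.5 / 83.4873 ≈ -0.952

-0.952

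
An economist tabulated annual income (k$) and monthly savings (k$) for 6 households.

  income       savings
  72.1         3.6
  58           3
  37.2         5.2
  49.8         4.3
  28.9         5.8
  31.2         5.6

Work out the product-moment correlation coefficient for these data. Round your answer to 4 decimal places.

n = 6, Σx = 277.2, Σy = 27.5, Σx² = 14234.94, Σy² = 132.49, Σxy = 1183.48
nΣxy − ΣxΣy = 7100.88 − 7623 = -522.12
nΣx² − (Σx)² = 85409.64 − 76839.84 = 8569.8; nΣy² − (Σy)² = 794.94 − 756.25 = 38.69
r = -522.12 / √(8569.8 × 38.69) = -522.12 / 575.8173 ≈ -0.9067

-0.9067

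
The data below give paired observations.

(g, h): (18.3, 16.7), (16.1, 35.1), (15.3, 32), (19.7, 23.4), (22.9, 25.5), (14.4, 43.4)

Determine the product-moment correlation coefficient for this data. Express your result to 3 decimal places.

n = 6, Σg = 106.7, Σh = 176.1, Σg² = 1948.05, Σh² = 5616.27, Σgh = 3030.21
nΣgh − ΣgΣh = 18181.26 − 18789.87 = -608.61
nΣg² − (Σg)² = 11688.3 − 11384.89 = 303.41; nΣh² − (Σh)² = 33697.62 − 31011.21 = 2686.41
r = -608.61 / √(303.41 × 2686.41) = -608.61 / 902.8198 ≈ -0.674

-0.674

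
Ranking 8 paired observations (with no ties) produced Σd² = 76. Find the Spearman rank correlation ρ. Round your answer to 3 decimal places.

ρ = 1 − 6Σd² / [n(n²−1)] = 1 − 6×76 / (8×63)
  = 1 − 456/504 = 1 − 0.9048 ≈ 0.095

0.095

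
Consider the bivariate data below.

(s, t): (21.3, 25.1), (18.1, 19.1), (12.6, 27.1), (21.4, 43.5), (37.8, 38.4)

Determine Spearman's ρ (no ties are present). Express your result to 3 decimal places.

0.600

Rank s: 3, 2, 1, 4, 5
Rank t: 2, 1, 3, 5, 4
d = rank(s) − rank(t): 1, 1, -2, -1, 1; Σd² = 8
ρ = 1 − 6Σd² / [n(n²−1)] = 1 − 6×8 / (5×24) = 1 − 48/120 ≈ 0.600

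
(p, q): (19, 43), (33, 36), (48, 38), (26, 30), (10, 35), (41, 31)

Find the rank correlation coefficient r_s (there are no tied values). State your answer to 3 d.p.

0.029

Rank p: 2, 4, 6, 3, 1, 5
Rank q: 6, 4, 5, 1, 3, 2
d = rank(p) − rank(q): -4, 0, 1, 2, -2, 3; Σd² = 34
ρ = 1 − 6Σd² / [n(n²−1)] = 1 − 6×34 / (6×35) = 1 − 204/210 ≈ 0.029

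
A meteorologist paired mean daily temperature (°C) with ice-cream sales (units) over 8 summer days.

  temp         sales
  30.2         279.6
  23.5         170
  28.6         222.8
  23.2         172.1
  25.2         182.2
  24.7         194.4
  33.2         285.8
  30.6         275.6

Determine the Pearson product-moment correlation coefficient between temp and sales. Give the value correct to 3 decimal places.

0.967

n = 8, Σx = 219.2, Σy = 1782.5, Σx² = 6104.22, Σy² = 414959.61, Σxy = 50118.76
nΣxy − ΣxΣy = 400950.08 − 390724 = 10226.08
nΣx² − (Σx)² = 48833.76 − 48048.64 = 785.12; nΣy² − (Σy)² = 3319676.88 − 3177306.25 = 142370.63
r = 10226.08 / √(785.12 × 142370.63) = 10226.08 / 10572.5129 ≈ 0.967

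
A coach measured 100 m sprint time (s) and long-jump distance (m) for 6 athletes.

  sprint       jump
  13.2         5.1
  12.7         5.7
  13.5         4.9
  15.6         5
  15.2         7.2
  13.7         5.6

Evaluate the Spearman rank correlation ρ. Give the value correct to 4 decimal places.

-0.0857

Rank sprint: 2, 1, 3, 6, 5, 4
Rank jump: 3, 5, 1, 2, 6, 4
d = rank(sprint) − rank(jump): -1, -4, 2, 4, -1, 0; Σd² = 38
ρ = 1 − 6Σd² / [n(n²−1)] = 1 − 6×38 / (6×35) = 1 − 228/210 ≈ -0.0857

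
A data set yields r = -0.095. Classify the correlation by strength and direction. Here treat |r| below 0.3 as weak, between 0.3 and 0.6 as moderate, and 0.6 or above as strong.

weak negative

r = -0.095 < 0 so the relationship is negative.
|r| = 0.095, which falls in the weak range.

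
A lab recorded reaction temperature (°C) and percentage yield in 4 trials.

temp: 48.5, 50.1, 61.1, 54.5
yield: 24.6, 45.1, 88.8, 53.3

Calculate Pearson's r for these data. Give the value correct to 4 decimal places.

n = 4, Σx = 214.2, Σy = 211.8, Σx² = 11565.72, Σy² = 13365.5, Σxy = 11783.14
nΣxy − ΣxΣy = 47132.56 − 45367.56 = 1765
nΣx² − (Σx)² = 46262.88 − 45881.64 = 381.24; nΣy² − (Σy)² = 53462 − 44859.24 = 8602.76
r = 1765 / √(381.24 × 8602.76) = 1765 / 1810.9987 ≈ 0.9746

0.9746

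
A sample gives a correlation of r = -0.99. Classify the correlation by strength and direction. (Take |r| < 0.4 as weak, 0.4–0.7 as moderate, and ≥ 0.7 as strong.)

r = -0.99 < 0 so the relationship is negative.
|r| = 0.99, which falls in the strong range.

strong negative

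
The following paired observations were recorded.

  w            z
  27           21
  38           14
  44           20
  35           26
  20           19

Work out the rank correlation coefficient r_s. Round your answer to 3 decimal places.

-0.100

Rank w: 2, 4, 5, 3, 1
Rank z: 4, 1, 3, 5, 2
d = rank(w) − rank(z): -2, 3, 2, -2, -1; Σd² = 22
ρ = 1 − 6Σd² / [n(n²−1)] = 1 − 6×22 / (5×24) = 1 − 132/120 ≈ -0.100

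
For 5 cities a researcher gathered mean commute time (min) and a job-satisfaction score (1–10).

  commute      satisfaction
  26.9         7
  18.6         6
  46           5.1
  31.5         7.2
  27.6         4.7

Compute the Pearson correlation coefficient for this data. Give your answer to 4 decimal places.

n = 5, Σx = 150.6, Σy = 30, Σx² = 4939.58, Σy² = 184.94, Σxy = 891.02
nΣxy − ΣxΣy = 4455.1 − 4518 = -62.9
nΣx² − (Σx)² = 24697.9 − 22680.36 = 2017.54; nΣy² − (Σy)² = 924.7 − 900 = 24.7
r = -62.9 / √(2017.54 × 24.7) = -62.9 / 223.2336 ≈ -0.2818

-0.2818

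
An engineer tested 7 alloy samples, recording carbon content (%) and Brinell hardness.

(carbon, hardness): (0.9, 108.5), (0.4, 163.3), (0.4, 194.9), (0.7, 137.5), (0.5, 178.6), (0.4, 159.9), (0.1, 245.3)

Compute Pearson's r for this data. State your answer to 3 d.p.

-0.935

n = 7, Σx = 3.4, Σy = 1188, Σx² = 2.04, Σy² = 212969.46, Σxy = 514.97
nΣxy − ΣxΣy = 3604.79 − 4039.2 = -434.41
nΣx² − (Σx)² = 14.28 − 11.56 = 2.72; nΣy² − (Σy)² = 1490786.22 − 1411344 = 79442.22
r = -434.41 / √(2.72 × 79442.22) = -434.41 / 464.8471 ≈ -0.935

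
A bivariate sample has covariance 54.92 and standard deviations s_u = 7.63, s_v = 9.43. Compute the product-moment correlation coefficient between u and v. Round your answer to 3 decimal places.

0.763

r = Cov(u,v) / (s_u · s_v) = 54.92 / (7.63 × 9.43)
  = 54.92 / 71.9509 ≈ 0.763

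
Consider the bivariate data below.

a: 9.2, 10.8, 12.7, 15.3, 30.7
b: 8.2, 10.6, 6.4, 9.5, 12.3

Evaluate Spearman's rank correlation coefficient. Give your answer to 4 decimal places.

0.5000

Rank a: 1, 2, 3, 4, 5
Rank b: 2, 4, 1, 3, 5
d = rank(a) − rank(b): -1, -2, 2, 1, 0; Σd² = 10
ρ = 1 − 6Σd² / [n(n²−1)] = 1 − 6×10 / (5×24) = 1 − 60/120 ≈ 0.5000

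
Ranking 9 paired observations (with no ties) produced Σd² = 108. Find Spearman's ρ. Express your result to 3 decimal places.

0.100

ρ = 1 − 6Σd² / [n(n²−1)] = 1 − 6×108 / (9×80)
  = 1 − 648/720 = 1 − 0.9000 ≈ 0.100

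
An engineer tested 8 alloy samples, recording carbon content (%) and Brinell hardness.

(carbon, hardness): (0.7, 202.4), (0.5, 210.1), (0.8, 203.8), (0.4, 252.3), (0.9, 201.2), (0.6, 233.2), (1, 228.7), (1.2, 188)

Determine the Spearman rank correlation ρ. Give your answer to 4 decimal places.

-0.6905

Rank carbon: 4, 2, 5, 1, 6, 3, 7, 8
Rank hardness: 3, 5, 4, 8, 2, 7, 6, 1
d = rank(carbon) − rank(hardness): 1, -3, 1, -7, 4, -4, 1, 7; Σd² = 142
ρ = 1 − 6Σd² / [n(n²−1)] = 1 − 6×142 / (8×63) = 1 − 852/504 ≈ -0.6905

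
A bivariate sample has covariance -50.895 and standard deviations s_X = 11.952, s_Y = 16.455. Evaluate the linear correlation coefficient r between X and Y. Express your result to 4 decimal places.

r = Cov(X,Y) / (s_X · s_Y) = -50.895 / (11.952 × 16.455)
  = -50.895 / 196.6702 ≈ -0.2588

-0.2588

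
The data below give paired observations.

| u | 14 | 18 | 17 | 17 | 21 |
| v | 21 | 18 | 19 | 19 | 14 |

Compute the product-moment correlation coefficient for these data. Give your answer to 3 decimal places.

n = 5, Σu = 87, Σv = 91, Σu² = 1539, Σv² = 1683, Σuv = 1558
nΣuv − ΣuΣv = 7790 − 7917 = -127
nΣu² − (Σu)² = 7695 − 7569 = 126; nΣv² − (Σv)² = 8415 − 8281 = 134
r = -127 / √(126 × 134) = -127 / 129.9384 ≈ -0.977

-0.977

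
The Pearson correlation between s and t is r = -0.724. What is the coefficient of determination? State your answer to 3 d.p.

r² = (-0.724)² = 0.524

0.524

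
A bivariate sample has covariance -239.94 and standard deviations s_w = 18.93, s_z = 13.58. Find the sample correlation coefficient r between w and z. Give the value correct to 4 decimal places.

r = Cov(w,z) / (s_w · s_z) = -239.94 / (18.93 × 13.58)
  = -239.94 / 257.0694 ≈ -0.9334

-0.9334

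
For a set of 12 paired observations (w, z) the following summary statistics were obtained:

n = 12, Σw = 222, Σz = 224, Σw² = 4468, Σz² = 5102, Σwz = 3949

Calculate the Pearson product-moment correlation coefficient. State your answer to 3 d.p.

r = (nΣwz − ΣwΣz) / √[(nΣw² − (Σw)²)(nΣz² − (Σz)²)]
Numerator: 12×3949 − 222×224 = -2340
Denominator: √[(53616 − 49284)(61224 − 50176)] = √[4332 × 11048] = 6918.0876
r = -2340 / 6918.0876 ≈ -0.338

-0.338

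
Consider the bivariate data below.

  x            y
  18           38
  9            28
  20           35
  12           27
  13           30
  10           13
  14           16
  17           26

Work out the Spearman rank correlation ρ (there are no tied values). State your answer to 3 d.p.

Rank x: 7, 1, 8, 3, 4, 2, 5, 6
Rank y: 8, 5, 7, 4, 6, 1, 2, 3
d = rank(x) − rank(y): -1, -4, 1, -1, -2, 1, 3, 3; Σd² = 42
ρ = 1 − 6Σd² / [n(n²−1)] = 1 − 6×42 / (8×63) = 1 − 252/504 ≈ 0.500

0.500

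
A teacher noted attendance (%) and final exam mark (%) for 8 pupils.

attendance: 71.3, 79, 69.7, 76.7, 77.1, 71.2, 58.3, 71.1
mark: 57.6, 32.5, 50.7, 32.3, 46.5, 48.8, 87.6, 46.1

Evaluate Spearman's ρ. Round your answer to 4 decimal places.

Rank attendance: 5, 8, 2, 6, 7, 4, 1, 3
Rank mark: 7, 2, 6, 1, 4, 5, 8, 3
d = rank(attendance) − rank(mark): -2, 6, -4, 5, 3, -1, -7, 0; Σd² = 140
ρ = 1 − 6Σd² / [n(n²−1)] = 1 − 6×140 / (8×63) = 1 − 840/504 ≈ -0.6667

-0.6667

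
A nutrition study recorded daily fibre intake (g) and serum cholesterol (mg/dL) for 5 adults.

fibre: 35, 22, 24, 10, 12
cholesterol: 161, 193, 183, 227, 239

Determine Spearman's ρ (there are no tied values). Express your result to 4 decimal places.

-0.9000

Rank fibre: 5, 3, 4, 1, 2
Rank cholesterol: 1, 3, 2, 4, 5
d = rank(fibre) − rank(cholesterol): 4, 0, 2, -3, -3; Σd² = 38
ρ = 1 − 6Σd² / [n(n²−1)] = 1 − 6×38 / (5×24) = 1 − 228/120 ≈ -0.9000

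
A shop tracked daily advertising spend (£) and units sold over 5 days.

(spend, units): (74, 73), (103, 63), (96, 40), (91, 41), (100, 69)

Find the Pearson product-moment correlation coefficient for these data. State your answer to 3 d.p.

n = 5, Σx = 464, Σy = 286, Σx² = 43582, Σy² = 17340, Σxy = 26362
nΣxy − ΣxΣy = 131810 − 132704 = -894
nΣx² − (Σx)² = 217910 − 215296 = 2614; nΣy² − (Σy)² = 86700 − 81796 = 4904
r = -894 / √(2614 × 4904) = -894 / 3580.3709 ≈ -0.250

-0.250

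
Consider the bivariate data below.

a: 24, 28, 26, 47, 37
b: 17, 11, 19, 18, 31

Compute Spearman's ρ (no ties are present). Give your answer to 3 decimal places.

Rank a: 1, 3, 2, 5, 4
Rank b: 2, 1, 4, 3, 5
d = rank(a) − rank(b): -1, 2, -2, 2, -1; Σd² = 14
ρ = 1 − 6Σd² / [n(n²−1)] = 1 − 6×14 / (5×24) = 1 − 84/120 ≈ 0.300

0.300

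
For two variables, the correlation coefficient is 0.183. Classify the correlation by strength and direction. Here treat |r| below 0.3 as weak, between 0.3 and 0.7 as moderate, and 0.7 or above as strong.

r = 0.183 > 0 so the relationship is positive.
|r| = 0.183, which falls in the weak range.

weak positive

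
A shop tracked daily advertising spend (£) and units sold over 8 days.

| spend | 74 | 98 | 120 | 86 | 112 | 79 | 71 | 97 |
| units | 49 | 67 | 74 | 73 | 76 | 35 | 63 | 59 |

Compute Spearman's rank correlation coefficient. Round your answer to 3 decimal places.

Rank spend: 2, 6, 8, 4, 7, 3, 1, 5
Rank units: 2, 5, 7, 6, 8, 1, 4, 3
d = rank(spend) − rank(units): 0, 1, 1, -2, -1, 2, -3, 2; Σd² = 24
ρ = 1 − 6Σd² / [n(n²−1)] = 1 − 6×24 / (8×63) = 1 − 144/504 ≈ 0.714

0.714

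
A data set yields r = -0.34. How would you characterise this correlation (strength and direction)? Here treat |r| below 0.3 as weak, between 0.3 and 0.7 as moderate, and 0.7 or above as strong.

moderate negative

r = -0.34 < 0 so the relationship is negative.
|r| = 0.34, which falls in the moderate range.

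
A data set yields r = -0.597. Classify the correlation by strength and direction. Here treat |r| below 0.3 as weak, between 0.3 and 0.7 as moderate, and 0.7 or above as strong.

moderate negative

r = -0.597 < 0 so the relationship is negative.
|r| = 0.597, which falls in the moderate range.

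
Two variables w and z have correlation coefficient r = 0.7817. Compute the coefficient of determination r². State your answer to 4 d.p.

0.6111

r² = (0.7817)² = 0.6111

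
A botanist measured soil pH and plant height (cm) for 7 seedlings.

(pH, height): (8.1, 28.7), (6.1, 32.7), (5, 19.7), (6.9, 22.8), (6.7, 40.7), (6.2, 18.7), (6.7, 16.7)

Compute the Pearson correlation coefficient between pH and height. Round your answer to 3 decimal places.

n = 7, Σx = 45.7, Σy = 180, Σx² = 303.65, Σy² = 5085.98, Σxy = 1188.28
nΣxy − ΣxΣy = 8317.96 − 8226 = 91.96
nΣx² − (Σx)² = 2125.55 − 2088.49 = 37.06; nΣy² − (Σy)² = 35601.86 − 32400 = 3201.86
r = 91.96 / √(37.06 × 3201.86) = 91.96 / 344.4720 ≈ 0.267

0.267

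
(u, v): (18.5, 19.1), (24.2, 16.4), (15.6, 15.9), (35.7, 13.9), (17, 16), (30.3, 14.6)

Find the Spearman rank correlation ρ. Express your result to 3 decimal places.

-0.486

Rank u: 3, 4, 1, 6, 2, 5
Rank v: 6, 5, 3, 1, 4, 2
d = rank(u) − rank(v): -3, -1, -2, 5, -2, 3; Σd² = 52
ρ = 1 − 6Σd² / [n(n²−1)] = 1 − 6×52 / (6×35) = 1 − 312/210 ≈ -0.486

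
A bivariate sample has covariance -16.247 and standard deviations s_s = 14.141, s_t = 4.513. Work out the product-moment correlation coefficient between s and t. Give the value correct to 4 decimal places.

-0.2546

r = Cov(s,t) / (s_s · s_t) = -16.247 / (14.141 × 4.513)
  = -16.247 / 63.8183 ≈ -0.2546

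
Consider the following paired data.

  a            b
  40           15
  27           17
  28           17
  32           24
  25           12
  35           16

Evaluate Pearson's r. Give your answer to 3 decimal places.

0.136

n = 6, Σa = 187, Σb = 101, Σa² = 5987, Σb² = 1779, Σab = 3163
nΣab − ΣaΣb = 18978 − 18887 = 91
nΣa² − (Σa)² = 35922 − 34969 = 953; nΣb² − (Σb)² = 10674 − 10201 = 473
r = 91 / √(953 × 473) = 91 / 671.3933 ≈ 0.136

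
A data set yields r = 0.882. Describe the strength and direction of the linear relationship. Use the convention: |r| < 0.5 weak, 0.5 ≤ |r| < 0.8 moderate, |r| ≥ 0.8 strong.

r = 0.882 > 0 so the relationship is positive.
|r| = 0.882, which falls in the strong range.

strong positive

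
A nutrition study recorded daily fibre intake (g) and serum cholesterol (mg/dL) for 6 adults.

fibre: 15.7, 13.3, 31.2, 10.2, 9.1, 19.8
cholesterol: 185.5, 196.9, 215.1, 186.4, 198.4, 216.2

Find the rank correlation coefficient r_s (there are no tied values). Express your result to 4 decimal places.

Rank fibre: 4, 3, 6, 2, 1, 5
Rank cholesterol: 1, 3, 5, 2, 4, 6
d = rank(fibre) − rank(cholesterol): 3, 0, 1, 0, -3, -1; Σd² = 20
ρ = 1 − 6Σd² / [n(n²−1)] = 1 − 6×20 / (6×35) = 1 − 120/210 ≈ 0.4286

0.4286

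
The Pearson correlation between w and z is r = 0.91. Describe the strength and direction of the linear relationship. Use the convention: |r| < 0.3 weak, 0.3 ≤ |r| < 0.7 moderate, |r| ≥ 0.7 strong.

strong positive

r = 0.91 > 0 so the relationship is positive.
|r| = 0.91, which falls in the strong range.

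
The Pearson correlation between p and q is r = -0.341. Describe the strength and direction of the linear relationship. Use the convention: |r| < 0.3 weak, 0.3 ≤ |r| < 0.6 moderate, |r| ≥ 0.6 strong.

r = -0.341 < 0 so the relationship is negative.
|r| = 0.341, which falls in the moderate range.

moderate negative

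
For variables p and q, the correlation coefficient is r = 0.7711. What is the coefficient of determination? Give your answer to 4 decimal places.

r² = (0.7711)² = 0.5946

0.5946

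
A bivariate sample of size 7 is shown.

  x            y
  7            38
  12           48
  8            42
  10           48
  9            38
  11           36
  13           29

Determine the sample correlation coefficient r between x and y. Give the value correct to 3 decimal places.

n = 7, Σx = 70, Σy = 279, Σx² = 728, Σy² = 11397, Σxy = 2773
nΣxy − ΣxΣy = 19411 − 19530 = -119
nΣx² − (Σx)² = 5096 − 4900 = 196; nΣy² − (Σy)² = 79779 − 77841 = 1938
r = -119 / √(196 × 1938) = -119 / 616.3181 ≈ -0.193

-0.193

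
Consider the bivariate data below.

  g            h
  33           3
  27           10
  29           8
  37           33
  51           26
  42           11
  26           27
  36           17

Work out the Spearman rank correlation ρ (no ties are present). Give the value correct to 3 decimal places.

Rank g: 4, 2, 3, 6, 8, 7, 1, 5
Rank h: 1, 3, 2, 8, 6, 4, 7, 5
d = rank(g) − rank(h): 3, -1, 1, -2, 2, 3, -6, 0; Σd² = 64
ρ = 1 − 6Σd² / [n(n²−1)] = 1 − 6×64 / (8×63) = 1 − 384/504 ≈ 0.238

0.238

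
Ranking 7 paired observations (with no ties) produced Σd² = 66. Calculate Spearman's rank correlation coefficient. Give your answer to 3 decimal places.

-0.179

ρ = 1 − 6Σd² / [n(n²−1)] = 1 − 6×66 / (7×48)
  = 1 − 396/336 = 1 − 1.1786 ≈ -0.179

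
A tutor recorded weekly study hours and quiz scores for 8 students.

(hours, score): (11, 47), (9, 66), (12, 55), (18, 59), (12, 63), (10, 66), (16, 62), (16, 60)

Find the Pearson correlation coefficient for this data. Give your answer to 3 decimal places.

-0.090

n = 8, Σx = 104, Σy = 478, Σx² = 1426, Σy² = 28840, Σxy = 6201
nΣxy − ΣxΣy = 49608 − 49712 = -104
nΣx² − (Σx)² = 11408 − 10816 = 592; nΣy² − (Σy)² = 230720 − 228484 = 2236
r = -104 / √(592 × 2236) = -104 / 1150.5268 ≈ -0.090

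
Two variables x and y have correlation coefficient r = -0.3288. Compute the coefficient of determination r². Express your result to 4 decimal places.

r² = (-0.3288)² = 0.1081

0.1081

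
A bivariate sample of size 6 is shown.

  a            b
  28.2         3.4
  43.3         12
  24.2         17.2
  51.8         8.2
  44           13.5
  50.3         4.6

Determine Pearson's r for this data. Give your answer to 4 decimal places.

n = 6, Σa = 241.8, Σb = 58.9, Σa² = 10405.1, Σb² = 722.05, Σab = 2281.86
nΣab − ΣaΣb = 13691.16 − 14242.02 = -550.86
nΣa² − (Σa)² = 62430.6 − 58467.24 = 3963.36; nΣb² − (Σb)² = 4332.3 − 3469.21 = 863.09
r = -550.86 / √(3963.36 × 863.09) = -550.86 / 1849.5233 ≈ -0.2978

-0.2978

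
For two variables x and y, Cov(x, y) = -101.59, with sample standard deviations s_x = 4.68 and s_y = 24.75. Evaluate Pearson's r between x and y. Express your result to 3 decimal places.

r = Cov(x,y) / (s_x · s_y) = -101.59 / (4.68 × 24.75)
  = -101.59 / 115.8300 ≈ -0.877

-0.877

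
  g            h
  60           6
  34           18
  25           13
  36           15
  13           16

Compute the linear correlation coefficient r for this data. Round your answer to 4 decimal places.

n = 5, Σg = 168, Σh = 68, Σg² = 6846, Σh² = 1010, Σgh = 2045
nΣgh − ΣgΣh = 10225 − 11424 = -1199
nΣg² − (Σg)² = 34230 − 28224 = 6006; nΣh² − (Σh)² = 5050 − 4624 = 426
r = -1199 / √(6006 × 426) = -1199 / 1599.5487 ≈ -0.7496

-0.7496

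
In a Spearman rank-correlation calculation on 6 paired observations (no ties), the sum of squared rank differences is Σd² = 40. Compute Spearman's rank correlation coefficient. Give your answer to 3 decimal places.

-0.143

ρ = 1 − 6Σd² / [n(n²−1)] = 1 − 6×40 / (6×35)
  = 1 − 240/210 = 1 − 1.1429 ≈ -0.143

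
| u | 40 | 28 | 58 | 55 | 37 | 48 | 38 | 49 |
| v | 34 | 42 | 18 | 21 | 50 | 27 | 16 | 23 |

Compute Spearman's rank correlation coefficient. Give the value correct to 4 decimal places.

-0.6190

Rank u: 4, 1, 8, 7, 2, 5, 3, 6
Rank v: 6, 7, 2, 3, 8, 5, 1, 4
d = rank(u) − rank(v): -2, -6, 6, 4, -6, 0, 2, 2; Σd² = 136
ρ = 1 − 6Σd² / [n(n²−1)] = 1 − 6×136 / (8×63) = 1 − 816/504 ≈ -0.6190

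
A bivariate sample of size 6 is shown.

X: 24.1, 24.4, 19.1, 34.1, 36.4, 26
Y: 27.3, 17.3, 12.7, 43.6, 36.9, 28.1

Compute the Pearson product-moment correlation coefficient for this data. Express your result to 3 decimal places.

0.907

n = 6, ΣX = 164.1, ΣY = 165.9, ΣX² = 4704.75, ΣY² = 5258.05, ΣXY = 4883.14
nΣXY − ΣXΣY = 29298.84 − 27224.19 = 2074.65
nΣX² − (ΣX)² = 28228.5 − 26928.81 = 1299.69; nΣY² − (ΣY)² = 31548.3 − 27522.81 = 4025.49
r = 2074.65 / √(1299.69 × 4025.49) = 2074.65 / 2287.3323 ≈ 0.907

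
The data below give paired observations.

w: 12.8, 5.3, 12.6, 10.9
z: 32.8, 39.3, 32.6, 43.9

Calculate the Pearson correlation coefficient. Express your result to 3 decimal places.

n = 4, Σw = 41.6, Σz = 148.6, Σw² = 469.5, Σz² = 5610.3, Σwz = 1517.4
nΣwz − ΣwΣz = 6069.6 − 6181.76 = -112.16
nΣw² − (Σw)² = 1878 − 1730.56 = 147.44; nΣz² − (Σz)² = 22441.2 − 22081.96 = 359.24
r = -112.16 / √(147.44 × 359.24) = -112.16 / 230.1442 ≈ -0.487

-0.487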